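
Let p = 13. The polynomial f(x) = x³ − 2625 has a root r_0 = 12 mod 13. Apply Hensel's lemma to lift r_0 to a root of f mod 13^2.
r_1 = 142 (mod 169)

Hensel: r_{i+1} = r_i − f(r_i)/f′(r_i) mod 13^{i+2}, where f′(x) = 3x². Iterate:
  r_0 = 12 (mod 13)
  r_1 = 142 (mod 169)
Final: r = 142 with f(r) ≡ 0 mod 13^2.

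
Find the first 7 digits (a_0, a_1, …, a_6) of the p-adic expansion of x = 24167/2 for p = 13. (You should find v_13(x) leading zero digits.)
(a_0, …, a_6) = (0, 0, 0, 12, 6, 6, 6)

v_13(24167/2) = 3, so a_0 = ... = a_2 = 0. Factor out: x = 13^3 · u with u = 11/2 a unit in ℤ_13. Expand u iteratively via a_{v+i} = u_i mod 13, u_{i+1} = (u_i − a_{v+i})/13:
  u_0 = 11/2;  a_3 = 12;  u_1 = (u_0 − 12)/13 = -1/2
  u_1 = -1/2;  a_4 = 6;  u_2 = (u_1 − 6)/13 = -1/2
  u_2 = -1/2;  a_5 = 6;  u_3 = (u_2 − 6)/13 = -1/2
  u_3 = -1/2;  a_6 = 6;  u_4 = (u_3 − 6)/13 = -1/2
Digits: (0, 0, 0, 12, 6, 6, 6).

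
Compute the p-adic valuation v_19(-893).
v_19(-893) = 1

v_19(n) is the largest exponent k such that 19^k divides n. Factor out: -893 = -19^1 · 47. (Sign doesn't affect v_p.) So v_19(-893) = 1.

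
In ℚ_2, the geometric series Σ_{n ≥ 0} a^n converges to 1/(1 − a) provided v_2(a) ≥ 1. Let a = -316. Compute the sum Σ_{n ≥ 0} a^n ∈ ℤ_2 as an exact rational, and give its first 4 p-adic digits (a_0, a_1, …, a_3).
Σ a^n = 1/(1 − a) = 1/317;  first 4 digits = (1, 0, 1, 0)

v_2(a) = 2 ≥ 1, so the series converges in ℤ_2 to 1/(1 − a) = 1/(1 − (-316)) = 1/317. Expand this rational in ℤ_2: compute digits iteratively via d_i = x_i mod 2, x_{i+1} = (x_i − d_i)/2. The first 4 digits are (1, 0, 1, 0).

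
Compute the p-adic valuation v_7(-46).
v_7(-46) = 0

v_7(n) is the largest exponent k such that 7^k divides n. Factor out: -46 = -7^0 · 46. (Sign doesn't affect v_p.) So v_7(-46) = 0.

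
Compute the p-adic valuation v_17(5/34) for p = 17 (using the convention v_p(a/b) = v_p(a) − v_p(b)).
v_17(5/34) = -1

Factor powers of 17 from the numerator and denominator of the reduced fraction: 5 = 17^0 · 5 and 34 = 17^1 · 2. Apply v_p(a/b) = v_p(a) − v_p(b): v_17(5/34) = 0 − 1 = -1.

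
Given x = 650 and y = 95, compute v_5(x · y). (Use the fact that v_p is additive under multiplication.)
v_5(61750) = 3

v_p(x) = 2 (factor: 650 = 5^2 · 26); v_p(y) = 1 (factor: 95 = 5^1 · 19). Additivity: v_p(xy) = v_p(x) + v_p(y) = 2 + 1 = 3. (Direct check: xy = 61750 = 5^3 · (494).)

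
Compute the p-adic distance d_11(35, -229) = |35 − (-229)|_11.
d_11(35, -229) = 1/11

Step 1 — x − y = 35 − (-229) = 264. Step 2 — v_11(264) = 1 (factor: 264 = (11^1 · 24); the sign does not affect v_p). Step 3 — |x − y|_11 = 11^{-1} = 1/11.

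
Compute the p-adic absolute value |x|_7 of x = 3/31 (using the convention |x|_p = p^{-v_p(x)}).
|3/31|_7 = 1

Step 1 — compute v_7(x) by factoring powers of 7 out of the numerator and denominator: v_7(3/31) = 0. Step 2 — apply |x|_p = p^{-v_p(x)} = 7^{0} = 1.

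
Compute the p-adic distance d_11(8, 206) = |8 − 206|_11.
d_11(8, 206) = 1/11

Step 1 — x − y = 8 − 206 = -198. Step 2 — v_11(-198) = 1 (factor: -198 = −(11^1 · 18); the sign does not affect v_p). Step 3 — |x − y|_11 = 11^{-1} = 1/11.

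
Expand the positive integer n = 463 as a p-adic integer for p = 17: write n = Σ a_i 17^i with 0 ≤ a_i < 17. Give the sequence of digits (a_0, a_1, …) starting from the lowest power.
(a_0, a_1, …) = (4, 10, 1)

Repeated division by 17 gives the digits low-to-high: 463 = 4 + 10·17^1 + 1·17^2. Digit sequence: (4, 10, 1).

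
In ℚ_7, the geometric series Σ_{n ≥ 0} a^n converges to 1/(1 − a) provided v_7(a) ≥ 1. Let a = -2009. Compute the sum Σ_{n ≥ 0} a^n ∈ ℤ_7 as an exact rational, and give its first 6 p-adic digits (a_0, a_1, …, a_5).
Σ a^n = 1/(1 − a) = 1/2010;  first 6 digits = (1, 0, 1, 1, 0, 2)

v_7(a) = 2 ≥ 1, so the series converges in ℤ_7 to 1/(1 − a) = 1/(1 − (-2009)) = 1/2010. Expand this rational in ℤ_7: compute digits iteratively via d_i = x_i mod 7, x_{i+1} = (x_i − d_i)/7. The first 6 digits are (1, 0, 1, 1, 0, 2).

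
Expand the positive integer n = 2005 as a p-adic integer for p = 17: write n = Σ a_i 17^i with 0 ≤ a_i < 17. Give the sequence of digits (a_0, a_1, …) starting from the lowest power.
(a_0, a_1, …) = (16, 15, 6)

Repeated division by 17 gives the digits low-to-high: 2005 = 16 + 15·17^1 + 6·17^2. Digit sequence: (16, 15, 6).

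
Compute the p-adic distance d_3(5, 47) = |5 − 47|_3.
d_3(5, 47) = 1/3

Step 1 — x − y = 5 − 47 = -42. Step 2 — v_3(-42) = 1 (factor: -42 = −(3^1 · 14); the sign does not affect v_p). Step 3 — |x − y|_3 = 3^{-1} = 1/3.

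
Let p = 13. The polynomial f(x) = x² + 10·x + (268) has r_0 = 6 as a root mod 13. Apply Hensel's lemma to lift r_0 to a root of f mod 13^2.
r_1 = 97 (mod 169)

Hensel: r_{i+1} = r_i − f(r_i)·(f′(r_i))^{-1} mod 13^{i+2}, f′(x) = 2x + 10. Iterate:
  r_0 = 6 (mod 13)
  r_1 = 97 (mod 169)
Final: r = 97 satisfies f(r) ≡ 0 mod 13^2.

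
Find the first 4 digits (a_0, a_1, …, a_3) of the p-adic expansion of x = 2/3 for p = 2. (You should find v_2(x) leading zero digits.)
(a_0, …, a_3) = (0, 1, 1, 0)

v_2(2/3) = 1, so a_0 = ... = a_0 = 0. Factor out: x = 2^1 · u with u = 1/3 a unit in ℤ_2. Expand u iteratively via a_{v+i} = u_i mod 2, u_{i+1} = (u_i − a_{v+i})/2:
  u_0 = 1/3;  a_1 = 1;  u_1 = (u_0 − 1)/2 = -1/3
  u_1 = -1/3;  a_2 = 1;  u_2 = (u_1 − 1)/2 = -2/3
  u_2 = -2/3;  a_3 = 0;  u_3 = (u_2 − 0)/2 = -1/3
Digits: (0, 1, 1, 0).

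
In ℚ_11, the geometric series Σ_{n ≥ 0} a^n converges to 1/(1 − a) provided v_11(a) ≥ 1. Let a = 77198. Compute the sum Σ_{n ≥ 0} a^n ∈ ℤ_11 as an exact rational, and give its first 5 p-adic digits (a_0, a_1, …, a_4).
Σ a^n = 1/(1 − a) = -1/77197;  first 5 digits = (1, 0, 0, 3, 5)

v_11(a) = 3 ≥ 1, so the series converges in ℤ_11 to 1/(1 − a) = 1/(1 − 77198) = -1/77197. Expand this rational in ℤ_11: compute digits iteratively via d_i = x_i mod 11, x_{i+1} = (x_i − d_i)/11. The first 5 digits are (1, 0, 0, 3, 5).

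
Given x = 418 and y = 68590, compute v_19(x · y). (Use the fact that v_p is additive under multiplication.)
v_19(28670620) = 4

v_p(x) = 1 (factor: 418 = 19^1 · 22); v_p(y) = 3 (factor: 68590 = 19^3 · 10). Additivity: v_p(xy) = v_p(x) + v_p(y) = 1 + 3 = 4. (Direct check: xy = 28670620 = 19^4 · (220).)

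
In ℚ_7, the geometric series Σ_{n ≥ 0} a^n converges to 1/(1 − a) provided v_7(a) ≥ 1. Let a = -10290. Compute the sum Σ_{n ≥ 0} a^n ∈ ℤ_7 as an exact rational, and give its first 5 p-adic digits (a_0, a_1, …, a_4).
Σ a^n = 1/(1 − a) = 1/10291;  first 5 digits = (1, 0, 0, 5, 2)

v_7(a) = 3 ≥ 1, so the series converges in ℤ_7 to 1/(1 − a) = 1/(1 − (-10290)) = 1/10291. Expand this rational in ℤ_7: compute digits iteratively via d_i = x_i mod 7, x_{i+1} = (x_i − d_i)/7. The first 5 digits are (1, 0, 0, 5, 2).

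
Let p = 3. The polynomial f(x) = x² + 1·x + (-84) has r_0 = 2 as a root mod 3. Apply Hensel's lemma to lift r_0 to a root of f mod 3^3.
r_2 = 5 (mod 27)

Hensel: r_{i+1} = r_i − f(r_i)·(f′(r_i))^{-1} mod 3^{i+2}, f′(x) = 2x + 1. Iterate:
  r_0 = 2 (mod 3)
  r_1 = 5 (mod 9)
  r_2 = 5 (mod 27)
Final: r = 5 satisfies f(r) ≡ 0 mod 3^3.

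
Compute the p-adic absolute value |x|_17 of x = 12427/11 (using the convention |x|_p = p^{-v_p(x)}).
|12427/11|_17 = 1/289

Step 1 — compute v_17(x) by factoring powers of 17 out of the numerator and denominator: v_17(12427/11) = 2. Step 2 — apply |x|_p = p^{-v_p(x)} = 17^{-2} = 1/289.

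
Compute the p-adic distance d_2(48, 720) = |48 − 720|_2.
d_2(48, 720) = 1/32

Step 1 — x − y = 48 − 720 = -672. Step 2 — v_2(-672) = 5 (factor: -672 = −(2^5 · 21); the sign does not affect v_p). Step 3 — |x − y|_2 = 2^{-5} = 1/32.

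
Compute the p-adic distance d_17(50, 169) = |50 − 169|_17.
d_17(50, 169) = 1/17

Step 1 — x − y = 50 − 169 = -119. Step 2 — v_17(-119) = 1 (factor: -119 = −(17^1 · 7); the sign does not affect v_p). Step 3 — |x − y|_17 = 17^{-1} = 1/17.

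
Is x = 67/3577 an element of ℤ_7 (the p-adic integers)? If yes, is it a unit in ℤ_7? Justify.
x ∉ ℤ_7 (v_7(x) = -2 < 0)

ℤ_7 = {x ∈ ℚ_7 : v_7(x) ≥ 0} and ℤ_7^× = {x ∈ ℤ_7 : v_7(x) = 0}. Here v_7(67/3577) = v_7(num) − v_7(den) = -2; compare against these criteria.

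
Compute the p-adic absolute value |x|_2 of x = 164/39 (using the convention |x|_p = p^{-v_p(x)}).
|164/39|_2 = 1/4

Step 1 — compute v_2(x) by factoring powers of 2 out of the numerator and denominator: v_2(164/39) = 2. Step 2 — apply |x|_p = p^{-v_p(x)} = 2^{-2} = 1/4.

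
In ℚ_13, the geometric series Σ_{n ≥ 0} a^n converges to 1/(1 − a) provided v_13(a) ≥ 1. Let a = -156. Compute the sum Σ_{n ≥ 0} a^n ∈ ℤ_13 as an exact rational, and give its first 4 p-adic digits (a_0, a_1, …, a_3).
Σ a^n = 1/(1 − a) = 1/157;  first 4 digits = (1, 1, 0, 12)

v_13(a) = 1 ≥ 1, so the series converges in ℤ_13 to 1/(1 − a) = 1/(1 − (-156)) = 1/157. Expand this rational in ℤ_13: compute digits iteratively via d_i = x_i mod 13, x_{i+1} = (x_i − d_i)/13. The first 4 digits are (1, 1, 0, 12).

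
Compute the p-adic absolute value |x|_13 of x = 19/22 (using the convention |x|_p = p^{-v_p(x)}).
|19/22|_13 = 1

Step 1 — compute v_13(x) by factoring powers of 13 out of the numerator and denominator: v_13(19/22) = 0. Step 2 — apply |x|_p = p^{-v_p(x)} = 13^{0} = 1.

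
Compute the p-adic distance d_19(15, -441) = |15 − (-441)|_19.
d_19(15, -441) = 1/19

Step 1 — x − y = 15 − (-441) = 456. Step 2 — v_19(456) = 1 (factor: 456 = (19^1 · 24); the sign does not affect v_p). Step 3 — |x − y|_19 = 19^{-1} = 1/19.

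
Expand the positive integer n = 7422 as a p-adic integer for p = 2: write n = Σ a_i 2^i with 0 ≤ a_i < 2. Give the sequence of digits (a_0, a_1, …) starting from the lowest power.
(a_0, a_1, …) = (0, 1, 1, 1, 1, 1, 1, 1, 0, 0, 1, 1, 1)

Repeated division by 2 gives the digits low-to-high: 7422 = 1·2^1 + 1·2^2 + 1·2^3 + 1·2^4 + 1·2^5 + 1·2^6 + 1·2^7 + 1·2^10 + 1·2^11 + 1·2^12. Digit sequence: (0, 1, 1, 1, 1, 1, 1, 1, 0, 0, 1, 1, 1).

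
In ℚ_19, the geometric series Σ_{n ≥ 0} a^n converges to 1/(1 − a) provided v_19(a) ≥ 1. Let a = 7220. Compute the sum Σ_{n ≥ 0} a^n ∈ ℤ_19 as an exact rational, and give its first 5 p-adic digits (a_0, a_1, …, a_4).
Σ a^n = 1/(1 − a) = -1/7219;  first 5 digits = (1, 0, 1, 1, 1)

v_19(a) = 2 ≥ 1, so the series converges in ℤ_19 to 1/(1 − a) = 1/(1 − 7220) = -1/7219. Expand this rational in ℤ_19: compute digits iteratively via d_i = x_i mod 19, x_{i+1} = (x_i − d_i)/19. The first 5 digits are (1, 0, 1, 1, 1).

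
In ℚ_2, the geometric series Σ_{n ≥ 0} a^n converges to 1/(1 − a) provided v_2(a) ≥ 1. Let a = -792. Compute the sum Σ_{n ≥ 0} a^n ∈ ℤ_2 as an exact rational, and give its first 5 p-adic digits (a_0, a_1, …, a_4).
Σ a^n = 1/(1 − a) = 1/793;  first 5 digits = (1, 0, 0, 1, 0)

v_2(a) = 3 ≥ 1, so the series converges in ℤ_2 to 1/(1 − a) = 1/(1 − (-792)) = 1/793. Expand this rational in ℤ_2: compute digits iteratively via d_i = x_i mod 2, x_{i+1} = (x_i − d_i)/2. The first 5 digits are (1, 0, 0, 1, 0).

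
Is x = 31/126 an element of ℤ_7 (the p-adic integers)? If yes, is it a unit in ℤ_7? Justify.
x ∉ ℤ_7 (v_7(x) = -1 < 0)

ℤ_7 = {x ∈ ℚ_7 : v_7(x) ≥ 0} and ℤ_7^× = {x ∈ ℤ_7 : v_7(x) = 0}. Here v_7(31/126) = v_7(num) − v_7(den) = -1; compare against these criteria.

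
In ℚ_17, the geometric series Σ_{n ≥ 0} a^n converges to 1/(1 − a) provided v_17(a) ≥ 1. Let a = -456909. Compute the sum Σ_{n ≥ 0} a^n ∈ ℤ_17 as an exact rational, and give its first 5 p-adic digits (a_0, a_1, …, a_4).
Σ a^n = 1/(1 − a) = 1/456910;  first 5 digits = (1, 0, 0, 9, 11)

v_17(a) = 3 ≥ 1, so the series converges in ℤ_17 to 1/(1 − a) = 1/(1 − (-456909)) = 1/456910. Expand this rational in ℤ_17: compute digits iteratively via d_i = x_i mod 17, x_{i+1} = (x_i − d_i)/17. The first 5 digits are (1, 0, 0, 9, 11).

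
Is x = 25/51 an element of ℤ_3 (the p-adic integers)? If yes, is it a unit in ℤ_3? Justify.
x ∉ ℤ_3 (v_3(x) = -1 < 0)

ℤ_3 = {x ∈ ℚ_3 : v_3(x) ≥ 0} and ℤ_3^× = {x ∈ ℤ_3 : v_3(x) = 0}. Here v_3(25/51) = v_3(num) − v_3(den) = -1; compare against these criteria.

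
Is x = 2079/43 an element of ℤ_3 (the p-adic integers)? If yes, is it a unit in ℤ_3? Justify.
x ∈ ℤ_3 but not a unit; v_3(x) = 3 > 0

ℤ_3 = {x ∈ ℚ_3 : v_3(x) ≥ 0} and ℤ_3^× = {x ∈ ℤ_3 : v_3(x) = 0}. Here v_3(2079/43) = v_3(num) − v_3(den) = 3; compare against these criteria.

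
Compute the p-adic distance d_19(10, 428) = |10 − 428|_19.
d_19(10, 428) = 1/19

Step 1 — x − y = 10 − 428 = -418. Step 2 — v_19(-418) = 1 (factor: -418 = −(19^1 · 22); the sign does not affect v_p). Step 3 — |x − y|_19 = 19^{-1} = 1/19.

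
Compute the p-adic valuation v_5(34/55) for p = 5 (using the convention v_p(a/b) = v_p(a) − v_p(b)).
v_5(34/55) = -1

Factor powers of 5 from the numerator and denominator of the reduced fraction: 34 = 5^0 · 34 and 55 = 5^1 · 11. Apply v_p(a/b) = v_p(a) − v_p(b): v_5(34/55) = 0 − 1 = -1.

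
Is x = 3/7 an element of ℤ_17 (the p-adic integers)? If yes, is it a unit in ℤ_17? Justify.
x ∈ ℤ_17^× (unit); v_17(x) = 0

ℤ_17 = {x ∈ ℚ_17 : v_17(x) ≥ 0} and ℤ_17^× = {x ∈ ℤ_17 : v_17(x) = 0}. Here v_17(3/7) = v_17(num) − v_17(den) = 0; compare against these criteria.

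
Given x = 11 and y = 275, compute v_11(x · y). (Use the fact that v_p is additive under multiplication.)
v_11(3025) = 2

v_p(x) = 1 (factor: 11 = 11^1 · 1); v_p(y) = 1 (factor: 275 = 11^1 · 25). Additivity: v_p(xy) = v_p(x) + v_p(y) = 1 + 1 = 2. (Direct check: xy = 3025 = 11^2 · (25).)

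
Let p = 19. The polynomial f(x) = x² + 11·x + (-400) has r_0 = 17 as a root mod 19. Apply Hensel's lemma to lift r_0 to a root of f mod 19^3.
r_2 = 1708 (mod 6859)

Hensel: r_{i+1} = r_i − f(r_i)·(f′(r_i))^{-1} mod 19^{i+2}, f′(x) = 2x + 11. Iterate:
  r_0 = 17 (mod 19)
  r_1 = 264 (mod 361)
  r_2 = 1708 (mod 6859)
Final: r = 1708 satisfies f(r) ≡ 0 mod 19^3.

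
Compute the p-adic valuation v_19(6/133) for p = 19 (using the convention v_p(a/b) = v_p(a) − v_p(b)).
v_19(6/133) = -1

Factor powers of 19 from the numerator and denominator of the reduced fraction: 6 = 19^0 · 6 and 133 = 19^1 · 7. Apply v_p(a/b) = v_p(a) − v_p(b): v_19(6/133) = 0 − 1 = -1.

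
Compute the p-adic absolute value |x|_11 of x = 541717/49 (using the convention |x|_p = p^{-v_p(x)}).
|541717/49|_11 = 1/14641

Step 1 — compute v_11(x) by factoring powers of 11 out of the numerator and denominator: v_11(541717/49) = 4. Step 2 — apply |x|_p = p^{-v_p(x)} = 11^{-4} = 1/14641.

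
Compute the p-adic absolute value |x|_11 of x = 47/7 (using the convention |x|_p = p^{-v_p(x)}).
|47/7|_11 = 1

Step 1 — compute v_11(x) by factoring powers of 11 out of the numerator and denominator: v_11(47/7) = 0. Step 2 — apply |x|_p = p^{-v_p(x)} = 11^{0} = 1.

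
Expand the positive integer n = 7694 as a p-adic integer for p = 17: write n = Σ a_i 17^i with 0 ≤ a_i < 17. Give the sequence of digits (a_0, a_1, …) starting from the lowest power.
(a_0, a_1, …) = (10, 10, 9, 1)

Repeated division by 17 gives the digits low-to-high: 7694 = 10 + 10·17^1 + 9·17^2 + 1·17^3. Digit sequence: (10, 10, 9, 1).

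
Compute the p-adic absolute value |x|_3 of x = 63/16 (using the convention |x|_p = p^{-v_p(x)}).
|63/16|_3 = 1/9

Step 1 — compute v_3(x) by factoring powers of 3 out of the numerator and denominator: v_3(63/16) = 2. Step 2 — apply |x|_p = p^{-v_p(x)} = 3^{-2} = 1/9.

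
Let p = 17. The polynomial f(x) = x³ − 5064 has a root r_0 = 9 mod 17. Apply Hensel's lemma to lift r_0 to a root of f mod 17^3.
r_2 = 876 (mod 4913)

Hensel: r_{i+1} = r_i − f(r_i)/f′(r_i) mod 17^{i+2}, where f′(x) = 3x². Iterate:
  r_0 = 9 (mod 17)
  r_1 = 9 (mod 289)
  r_2 = 876 (mod 4913)
Final: r = 876 with f(r) ≡ 0 mod 17^3.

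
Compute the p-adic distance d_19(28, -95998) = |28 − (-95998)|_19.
d_19(28, -95998) = 1/6859

Step 1 — x − y = 28 − (-95998) = 96026. Step 2 — v_19(96026) = 3 (factor: 96026 = (19^3 · 14); the sign does not affect v_p). Step 3 — |x − y|_19 = 19^{-3} = 1/6859.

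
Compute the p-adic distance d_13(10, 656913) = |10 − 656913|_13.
d_13(10, 656913) = 1/28561

Step 1 — x − y = 10 − 656913 = -656903. Step 2 — v_13(-656903) = 4 (factor: -656903 = −(13^4 · 23); the sign does not affect v_p). Step 3 — |x − y|_13 = 13^{-4} = 1/28561.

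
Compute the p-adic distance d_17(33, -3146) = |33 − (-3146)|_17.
d_17(33, -3146) = 1/289

Step 1 — x − y = 33 − (-3146) = 3179. Step 2 — v_17(3179) = 2 (factor: 3179 = (17^2 · 11); the sign does not affect v_p). Step 3 — |x − y|_17 = 17^{-2} = 1/289.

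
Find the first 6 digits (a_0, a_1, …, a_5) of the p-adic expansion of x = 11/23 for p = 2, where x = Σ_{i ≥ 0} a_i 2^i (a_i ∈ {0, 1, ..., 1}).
(a_0, …, a_5) = (1, 0, 1, 1, 0, 1)

v_2(11/23) = 0 (numerator and denominator both coprime to 2), so x ∈ ℤ_2^×. Compute digits iteratively via a_i = x_i mod 2, x_{i+1} = (x_i − a_i)/2, with x_0 = x:
  x_0 = 11/23;  a_0 = 1;  x_1 = (x_0 − 1)/2 = -6/23
  x_1 = -6/23;  a_1 = 0;  x_2 = (x_1 − 0)/2 = -3/23
  x_2 = -3/23;  a_2 = 1;  x_3 = (x_2 − 1)/2 = -13/23
  x_3 = -13/23;  a_3 = 1;  x_4 = (x_3 − 1)/2 = -18/23
  x_4 = -18/23;  a_4 = 0;  x_5 = (x_4 − 0)/2 = -9/23
  x_5 = -9/23;  a_5 = 1;  x_6 = (x_5 − 1)/2 = -16/23
Digits: (1, 0, 1, 1, 0, 1).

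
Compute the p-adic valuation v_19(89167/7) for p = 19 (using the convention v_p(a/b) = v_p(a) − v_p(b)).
v_19(89167/7) = 3

Factor powers of 19 from the numerator and denominator of the reduced fraction: 89167 = 19^3 · 13 and 7 = 19^0 · 7. Apply v_p(a/b) = v_p(a) − v_p(b): v_19(89167/7) = 3 − 0 = 3.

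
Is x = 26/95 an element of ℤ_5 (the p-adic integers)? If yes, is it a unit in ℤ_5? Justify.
x ∉ ℤ_5 (v_5(x) = -1 < 0)

ℤ_5 = {x ∈ ℚ_5 : v_5(x) ≥ 0} and ℤ_5^× = {x ∈ ℤ_5 : v_5(x) = 0}. Here v_5(26/95) = v_5(num) − v_5(den) = -1; compare against these criteria.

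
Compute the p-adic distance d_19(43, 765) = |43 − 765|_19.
d_19(43, 765) = 1/361

Step 1 — x − y = 43 − 765 = -722. Step 2 — v_19(-722) = 2 (factor: -722 = −(19^2 · 2); the sign does not affect v_p). Step 3 — |x − y|_19 = 19^{-2} = 1/361.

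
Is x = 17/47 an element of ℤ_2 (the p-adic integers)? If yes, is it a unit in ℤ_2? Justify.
x ∈ ℤ_2^× (unit); v_2(x) = 0

ℤ_2 = {x ∈ ℚ_2 : v_2(x) ≥ 0} and ℤ_2^× = {x ∈ ℤ_2 : v_2(x) = 0}. Here v_2(17/47) = v_2(num) − v_2(den) = 0; compare against these criteria.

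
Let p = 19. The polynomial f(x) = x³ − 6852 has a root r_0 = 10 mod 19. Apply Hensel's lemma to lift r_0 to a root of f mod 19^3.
r_2 = 3240 (mod 6859)

Hensel: r_{i+1} = r_i − f(r_i)/f′(r_i) mod 19^{i+2}, where f′(x) = 3x². Iterate:
  r_0 = 10 (mod 19)
  r_1 = 352 (mod 361)
  r_2 = 3240 (mod 6859)
Final: r = 3240 with f(r) ≡ 0 mod 19^3.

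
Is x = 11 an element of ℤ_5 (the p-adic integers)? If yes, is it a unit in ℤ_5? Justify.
x ∈ ℤ_5^× (unit); v_5(x) = 0

ℤ_5 = {x ∈ ℚ_5 : v_5(x) ≥ 0} and ℤ_5^× = {x ∈ ℤ_5 : v_5(x) = 0}. Here v_5(11) = v_5(num) − v_5(den) = 0; compare against these criteria.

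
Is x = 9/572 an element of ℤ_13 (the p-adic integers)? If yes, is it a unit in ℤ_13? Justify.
x ∉ ℤ_13 (v_13(x) = -1 < 0)

ℤ_13 = {x ∈ ℚ_13 : v_13(x) ≥ 0} and ℤ_13^× = {x ∈ ℤ_13 : v_13(x) = 0}. Here v_13(9/572) = v_13(num) − v_13(den) = -1; compare against these criteria.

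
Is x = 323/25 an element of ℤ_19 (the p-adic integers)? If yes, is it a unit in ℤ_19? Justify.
x ∈ ℤ_19 but not a unit; v_19(x) = 1 > 0

ℤ_19 = {x ∈ ℚ_19 : v_19(x) ≥ 0} and ℤ_19^× = {x ∈ ℤ_19 : v_19(x) = 0}. Here v_19(323/25) = v_19(num) − v_19(den) = 1; compare against these criteria.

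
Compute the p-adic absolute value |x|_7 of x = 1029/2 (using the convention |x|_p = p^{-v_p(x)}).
|1029/2|_7 = 1/343

Step 1 — compute v_7(x) by factoring powers of 7 out of the numerator and denominator: v_7(1029/2) = 3. Step 2 — apply |x|_p = p^{-v_p(x)} = 7^{-3} = 1/343.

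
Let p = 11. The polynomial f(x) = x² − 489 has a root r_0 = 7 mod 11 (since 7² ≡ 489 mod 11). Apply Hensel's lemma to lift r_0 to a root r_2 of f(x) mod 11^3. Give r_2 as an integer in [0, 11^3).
r_2 = 678 (mod 1331)

Hensel's recurrence: r_{i+1} = r_i − f(r_i)·(f′(r_i))^{-1} mod 11^{i+2}, with f′(x) = 2x. Iterate:
  r_0 = 7 (mod 11)
  r_1 = 73 (mod 121)
  r_2 = 678 (mod 1331)
Final: r_2 = 678, and one checks f(r_2) ≡ 0 mod 11^3.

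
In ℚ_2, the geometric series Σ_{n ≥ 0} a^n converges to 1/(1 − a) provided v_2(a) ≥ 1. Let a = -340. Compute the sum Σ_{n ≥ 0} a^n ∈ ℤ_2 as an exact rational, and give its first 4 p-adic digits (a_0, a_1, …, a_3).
Σ a^n = 1/(1 − a) = 1/341;  first 4 digits = (1, 0, 1, 1)

v_2(a) = 2 ≥ 1, so the series converges in ℤ_2 to 1/(1 − a) = 1/(1 − (-340)) = 1/341. Expand this rational in ℤ_2: compute digits iteratively via d_i = x_i mod 2, x_{i+1} = (x_i − d_i)/2. The first 4 digits are (1, 0, 1, 1).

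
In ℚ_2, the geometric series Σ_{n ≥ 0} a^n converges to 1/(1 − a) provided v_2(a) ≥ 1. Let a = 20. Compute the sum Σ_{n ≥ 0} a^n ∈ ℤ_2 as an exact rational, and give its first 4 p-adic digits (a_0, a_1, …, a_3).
Σ a^n = 1/(1 − a) = -1/19;  first 4 digits = (1, 0, 1, 0)

v_2(a) = 2 ≥ 1, so the series converges in ℤ_2 to 1/(1 − a) = 1/(1 − 20) = -1/19. Expand this rational in ℤ_2: compute digits iteratively via d_i = x_i mod 2, x_{i+1} = (x_i − d_i)/2. The first 4 digits are (1, 0, 1, 0).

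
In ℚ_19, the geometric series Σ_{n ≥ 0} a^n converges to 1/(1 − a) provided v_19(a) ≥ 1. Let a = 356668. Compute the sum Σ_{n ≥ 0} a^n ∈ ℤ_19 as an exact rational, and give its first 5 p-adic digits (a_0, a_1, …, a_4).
Σ a^n = 1/(1 − a) = -1/356667;  first 5 digits = (1, 0, 0, 14, 2)

v_19(a) = 3 ≥ 1, so the series converges in ℤ_19 to 1/(1 − a) = 1/(1 − 356668) = -1/356667. Expand this rational in ℤ_19: compute digits iteratively via d_i = x_i mod 19, x_{i+1} = (x_i − d_i)/19. The first 5 digits are (1, 0, 0, 14, 2).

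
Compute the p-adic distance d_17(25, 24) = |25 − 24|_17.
d_17(25, 24) = 1

Step 1 — x − y = 25 − 24 = 1. Step 2 — v_17(1) = 0 (factor: 1 = (17^0 · 1); the sign does not affect v_p). Step 3 — |x − y|_17 = 17^{0} = 1.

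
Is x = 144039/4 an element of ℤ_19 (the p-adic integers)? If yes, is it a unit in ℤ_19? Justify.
x ∈ ℤ_19 but not a unit; v_19(x) = 3 > 0

ℤ_19 = {x ∈ ℚ_19 : v_19(x) ≥ 0} and ℤ_19^× = {x ∈ ℤ_19 : v_19(x) = 0}. Here v_19(144039/4) = v_19(num) − v_19(den) = 3; compare against these criteria.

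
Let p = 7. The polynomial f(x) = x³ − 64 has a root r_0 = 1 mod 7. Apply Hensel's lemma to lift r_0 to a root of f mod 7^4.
r_3 = 610 (mod 2401)

Hensel: r_{i+1} = r_i − f(r_i)/f′(r_i) mod 7^{i+2}, where f′(x) = 3x². Iterate:
  r_0 = 1 (mod 7)
  r_1 = 22 (mod 49)
  r_2 = 267 (mod 343)
  r_3 = 610 (mod 2401)
Final: r = 610 with f(r) ≡ 0 mod 7^4.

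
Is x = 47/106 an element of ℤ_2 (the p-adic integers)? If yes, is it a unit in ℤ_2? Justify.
x ∉ ℤ_2 (v_2(x) = -1 < 0)

ℤ_2 = {x ∈ ℚ_2 : v_2(x) ≥ 0} and ℤ_2^× = {x ∈ ℤ_2 : v_2(x) = 0}. Here v_2(47/106) = v_2(num) − v_2(den) = -1; compare against these criteria.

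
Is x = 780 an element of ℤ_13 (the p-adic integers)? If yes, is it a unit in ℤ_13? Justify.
x ∈ ℤ_13 but not a unit; v_13(x) = 1 > 0

ℤ_13 = {x ∈ ℚ_13 : v_13(x) ≥ 0} and ℤ_13^× = {x ∈ ℤ_13 : v_13(x) = 0}. Here v_13(780) = v_13(num) − v_13(den) = 1; compare against these criteria.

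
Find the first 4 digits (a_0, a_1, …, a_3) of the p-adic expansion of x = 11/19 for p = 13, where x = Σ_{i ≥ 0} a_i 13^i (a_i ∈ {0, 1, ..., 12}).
(a_0, …, a_3) = (4, 10, 4, 1)

v_13(11/19) = 0 (numerator and denominator both coprime to 13), so x ∈ ℤ_13^×. Compute digits iteratively via a_i = x_i mod 13, x_{i+1} = (x_i − a_i)/13, with x_0 = x:
  x_0 = 11/19;  a_0 = 4;  x_1 = (x_0 − 4)/13 = -5/19
  x_1 = -5/19;  a_1 = 10;  x_2 = (x_1 − 10)/13 = -15/19
  x_2 = -15/19;  a_2 = 4;  x_3 = (x_2 − 4)/13 = -7/19
  x_3 = -7/19;  a_3 = 1;  x_4 = (x_3 − 1)/13 = -2/19
Digits: (4, 10, 4, 1).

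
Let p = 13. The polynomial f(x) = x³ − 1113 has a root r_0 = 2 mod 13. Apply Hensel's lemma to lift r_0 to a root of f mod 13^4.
r_3 = 5657 (mod 28561)

Hensel: r_{i+1} = r_i − f(r_i)/f′(r_i) mod 13^{i+2}, where f′(x) = 3x². Iterate:
  r_0 = 2 (mod 13)
  r_1 = 80 (mod 169)
  r_2 = 1263 (mod 2197)
  r_3 = 5657 (mod 28561)
Final: r = 5657 with f(r) ≡ 0 mod 13^4.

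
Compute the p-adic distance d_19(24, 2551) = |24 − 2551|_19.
d_19(24, 2551) = 1/361

Step 1 — x − y = 24 − 2551 = -2527. Step 2 — v_19(-2527) = 2 (factor: -2527 = −(19^2 · 7); the sign does not affect v_p). Step 3 — |x − y|_19 = 19^{-2} = 1/361.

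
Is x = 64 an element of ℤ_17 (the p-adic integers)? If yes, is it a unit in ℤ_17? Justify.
x ∈ ℤ_17^× (unit); v_17(x) = 0

ℤ_17 = {x ∈ ℚ_17 : v_17(x) ≥ 0} and ℤ_17^× = {x ∈ ℤ_17 : v_17(x) = 0}. Here v_17(64) = v_17(num) − v_17(den) = 0; compare against these criteria.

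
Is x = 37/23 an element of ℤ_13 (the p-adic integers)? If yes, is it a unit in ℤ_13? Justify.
x ∈ ℤ_13^× (unit); v_13(x) = 0

ℤ_13 = {x ∈ ℚ_13 : v_13(x) ≥ 0} and ℤ_13^× = {x ∈ ℤ_13 : v_13(x) = 0}. Here v_13(37/23) = v_13(num) − v_13(den) = 0; compare against these criteria.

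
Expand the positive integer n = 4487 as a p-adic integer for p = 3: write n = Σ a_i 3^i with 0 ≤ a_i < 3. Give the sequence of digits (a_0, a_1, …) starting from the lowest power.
(a_0, a_1, …) = (2, 1, 0, 1, 1, 0, 0, 2)

Repeated division by 3 gives the digits low-to-high: 4487 = 2 + 1·3^1 + 1·3^3 + 1·3^4 + 2·3^7. Digit sequence: (2, 1, 0, 1, 1, 0, 0, 2).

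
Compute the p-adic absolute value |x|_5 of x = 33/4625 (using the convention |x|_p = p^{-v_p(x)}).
|33/4625|_5 = 125

Step 1 — compute v_5(x) by factoring powers of 5 out of the numerator and denominator: v_5(33/4625) = -3. Step 2 — apply |x|_p = p^{-v_p(x)} = 5^{3} = 125.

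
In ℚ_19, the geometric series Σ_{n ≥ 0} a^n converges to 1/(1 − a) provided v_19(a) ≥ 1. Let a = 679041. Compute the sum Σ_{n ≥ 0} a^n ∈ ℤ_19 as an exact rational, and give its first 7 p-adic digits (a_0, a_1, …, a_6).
Σ a^n = 1/(1 − a) = -1/679040;  first 7 digits = (1, 0, 0, 4, 5, 0, 16)

v_19(a) = 3 ≥ 1, so the series converges in ℤ_19 to 1/(1 − a) = 1/(1 − 679041) = -1/679040. Expand this rational in ℤ_19: compute digits iteratively via d_i = x_i mod 19, x_{i+1} = (x_i − d_i)/19. The first 7 digits are (1, 0, 0, 4, 5, 0, 16).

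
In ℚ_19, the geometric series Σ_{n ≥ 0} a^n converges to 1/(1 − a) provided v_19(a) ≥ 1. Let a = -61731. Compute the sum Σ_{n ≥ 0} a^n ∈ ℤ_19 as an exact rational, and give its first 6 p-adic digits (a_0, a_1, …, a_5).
Σ a^n = 1/(1 − a) = 1/61732;  first 6 digits = (1, 0, 0, 10, 18, 18)

v_19(a) = 3 ≥ 1, so the series converges in ℤ_19 to 1/(1 − a) = 1/(1 − (-61731)) = 1/61732. Expand this rational in ℤ_19: compute digits iteratively via d_i = x_i mod 19, x_{i+1} = (x_i − d_i)/19. The first 6 digits are (1, 0, 0, 10, 18, 18).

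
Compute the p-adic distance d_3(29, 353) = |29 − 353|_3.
d_3(29, 353) = 1/81

Step 1 — x − y = 29 − 353 = -324. Step 2 — v_3(-324) = 4 (factor: -324 = −(3^4 · 4); the sign does not affect v_p). Step 3 — |x − y|_3 = 3^{-4} = 1/81.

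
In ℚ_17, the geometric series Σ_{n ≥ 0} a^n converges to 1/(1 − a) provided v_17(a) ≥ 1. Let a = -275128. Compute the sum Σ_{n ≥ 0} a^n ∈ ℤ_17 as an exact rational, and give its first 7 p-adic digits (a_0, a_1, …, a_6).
Σ a^n = 1/(1 − a) = 1/275129;  first 7 digits = (1, 0, 0, 12, 13, 16, 7)

v_17(a) = 3 ≥ 1, so the series converges in ℤ_17 to 1/(1 − a) = 1/(1 − (-275128)) = 1/275129. Expand this rational in ℤ_17: compute digits iteratively via d_i = x_i mod 17, x_{i+1} = (x_i − d_i)/17. The first 7 digits are (1, 0, 0, 12, 13, 16, 7).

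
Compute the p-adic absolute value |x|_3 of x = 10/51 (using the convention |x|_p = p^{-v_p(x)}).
|10/51|_3 = 3

Step 1 — compute v_3(x) by factoring powers of 3 out of the numerator and denominator: v_3(10/51) = -1. Step 2 — apply |x|_p = p^{-v_p(x)} = 3^{1} = 3.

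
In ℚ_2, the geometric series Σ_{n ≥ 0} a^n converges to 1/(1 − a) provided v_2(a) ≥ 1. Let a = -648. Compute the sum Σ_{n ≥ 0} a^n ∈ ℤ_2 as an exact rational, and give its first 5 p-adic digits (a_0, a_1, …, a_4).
Σ a^n = 1/(1 − a) = 1/649;  first 5 digits = (1, 0, 0, 1, 1)

v_2(a) = 3 ≥ 1, so the series converges in ℤ_2 to 1/(1 − a) = 1/(1 − (-648)) = 1/649. Expand this rational in ℤ_2: compute digits iteratively via d_i = x_i mod 2, x_{i+1} = (x_i − d_i)/2. The first 5 digits are (1, 0, 0, 1, 1).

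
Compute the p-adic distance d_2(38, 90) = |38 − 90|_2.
d_2(38, 90) = 1/4

Step 1 — x − y = 38 − 90 = -52. Step 2 — v_2(-52) = 2 (factor: -52 = −(2^2 · 13); the sign does not affect v_p). Step 3 — |x − y|_2 = 2^{-2} = 1/4.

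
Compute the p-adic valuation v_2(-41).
v_2(-41) = 0

v_2(n) is the largest exponent k such that 2^k divides n. Factor out: -41 = -2^0 · 41. (Sign doesn't affect v_p.) So v_2(-41) = 0.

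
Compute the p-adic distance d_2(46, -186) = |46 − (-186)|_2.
d_2(46, -186) = 1/8

Step 1 — x − y = 46 − (-186) = 232. Step 2 — v_2(232) = 3 (factor: 232 = (2^3 · 29); the sign does not affect v_p). Step 3 — |x − y|_2 = 2^{-3} = 1/8.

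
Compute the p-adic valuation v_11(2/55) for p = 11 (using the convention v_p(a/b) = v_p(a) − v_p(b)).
v_11(2/55) = -1

Factor powers of 11 from the numerator and denominator of the reduced fraction: 2 = 11^0 · 2 and 55 = 11^1 · 5. Apply v_p(a/b) = v_p(a) − v_p(b): v_11(2/55) = 0 − 1 = -1.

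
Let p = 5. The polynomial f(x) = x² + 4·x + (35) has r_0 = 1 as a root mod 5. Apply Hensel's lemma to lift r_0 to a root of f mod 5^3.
r_2 = 61 (mod 125)

Hensel: r_{i+1} = r_i − f(r_i)·(f′(r_i))^{-1} mod 5^{i+2}, f′(x) = 2x + 4. Iterate:
  r_0 = 1 (mod 5)
  r_1 = 11 (mod 25)
  r_2 = 61 (mod 125)
Final: r = 61 satisfies f(r) ≡ 0 mod 5^3.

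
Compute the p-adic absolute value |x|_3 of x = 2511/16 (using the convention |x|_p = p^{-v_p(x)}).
|2511/16|_3 = 1/81

Step 1 — compute v_3(x) by factoring powers of 3 out of the numerator and denominator: v_3(2511/16) = 4. Step 2 — apply |x|_p = p^{-v_p(x)} = 3^{-4} = 1/81.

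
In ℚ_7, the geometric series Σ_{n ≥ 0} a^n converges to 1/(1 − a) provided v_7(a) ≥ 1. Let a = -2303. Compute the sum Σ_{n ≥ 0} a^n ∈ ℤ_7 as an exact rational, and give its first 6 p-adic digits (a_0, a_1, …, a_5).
Σ a^n = 1/(1 − a) = 1/2304;  first 6 digits = (1, 0, 2, 0, 3, 0)

v_7(a) = 2 ≥ 1, so the series converges in ℤ_7 to 1/(1 − a) = 1/(1 − (-2303)) = 1/2304. Expand this rational in ℤ_7: compute digits iteratively via d_i = x_i mod 7, x_{i+1} = (x_i − d_i)/7. The first 6 digits are (1, 0, 2, 0, 3, 0).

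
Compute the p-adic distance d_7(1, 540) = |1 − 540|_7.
d_7(1, 540) = 1/49

Step 1 — x − y = 1 − 540 = -539. Step 2 — v_7(-539) = 2 (factor: -539 = −(7^2 · 11); the sign does not affect v_p). Step 3 — |x − y|_7 = 7^{-2} = 1/49.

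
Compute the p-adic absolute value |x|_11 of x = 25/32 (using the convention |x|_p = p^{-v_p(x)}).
|25/32|_11 = 1

Step 1 — compute v_11(x) by factoring powers of 11 out of the numerator and denominator: v_11(25/32) = 0. Step 2 — apply |x|_p = p^{-v_p(x)} = 11^{0} = 1.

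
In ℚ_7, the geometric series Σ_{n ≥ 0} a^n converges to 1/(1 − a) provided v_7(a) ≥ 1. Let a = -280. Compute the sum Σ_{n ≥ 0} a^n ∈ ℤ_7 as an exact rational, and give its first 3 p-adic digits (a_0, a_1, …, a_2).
Σ a^n = 1/(1 − a) = 1/281;  first 3 digits = (1, 2, 5)

v_7(a) = 1 ≥ 1, so the series converges in ℤ_7 to 1/(1 − a) = 1/(1 − (-280)) = 1/281. Expand this rational in ℤ_7: compute digits iteratively via d_i = x_i mod 7, x_{i+1} = (x_i − d_i)/7. The first 3 digits are (1, 2, 5).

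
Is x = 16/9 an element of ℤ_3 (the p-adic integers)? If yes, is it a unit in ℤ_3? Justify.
x ∉ ℤ_3 (v_3(x) = -2 < 0)

ℤ_3 = {x ∈ ℚ_3 : v_3(x) ≥ 0} and ℤ_3^× = {x ∈ ℤ_3 : v_3(x) = 0}. Here v_3(16/9) = v_3(num) − v_3(den) = -2; compare against these criteria.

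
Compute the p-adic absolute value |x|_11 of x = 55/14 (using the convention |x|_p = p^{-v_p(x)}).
|55/14|_11 = 1/11

Step 1 — compute v_11(x) by factoring powers of 11 out of the numerator and denominator: v_11(55/14) = 1. Step 2 — apply |x|_p = p^{-v_p(x)} = 11^{-1} = 1/11.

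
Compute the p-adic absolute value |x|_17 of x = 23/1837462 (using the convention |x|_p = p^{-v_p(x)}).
|23/1837462|_17 = 83521

Step 1 — compute v_17(x) by factoring powers of 17 out of the numerator and denominator: v_17(23/1837462) = -4. Step 2 — apply |x|_p = p^{-v_p(x)} = 17^{4} = 83521.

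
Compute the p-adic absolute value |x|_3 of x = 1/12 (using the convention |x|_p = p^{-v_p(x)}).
|1/12|_3 = 3

Step 1 — compute v_3(x) by factoring powers of 3 out of the numerator and denominator: v_3(1/12) = -1. Step 2 — apply |x|_p = p^{-v_p(x)} = 3^{1} = 3.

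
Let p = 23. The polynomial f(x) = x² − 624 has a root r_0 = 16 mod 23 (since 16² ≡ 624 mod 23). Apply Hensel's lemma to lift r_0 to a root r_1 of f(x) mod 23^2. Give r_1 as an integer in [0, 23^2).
r_1 = 292 (mod 529)

Hensel's recurrence: r_{i+1} = r_i − f(r_i)·(f′(r_i))^{-1} mod 23^{i+2}, with f′(x) = 2x. Iterate:
  r_0 = 16 (mod 23)
  r_1 = 292 (mod 529)
Final: r_1 = 292, and one checks f(r_1) ≡ 0 mod 23^2.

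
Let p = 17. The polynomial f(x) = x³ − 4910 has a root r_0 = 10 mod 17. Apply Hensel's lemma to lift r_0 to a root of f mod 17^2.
r_1 = 129 (mod 289)

Hensel: r_{i+1} = r_i − f(r_i)/f′(r_i) mod 17^{i+2}, where f′(x) = 3x². Iterate:
  r_0 = 10 (mod 17)
  r_1 = 129 (mod 289)
Final: r = 129 with f(r) ≡ 0 mod 17^2.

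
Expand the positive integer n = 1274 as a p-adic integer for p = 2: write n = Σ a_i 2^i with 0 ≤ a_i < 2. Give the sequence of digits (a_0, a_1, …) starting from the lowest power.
(a_0, a_1, …) = (0, 1, 0, 1, 1, 1, 1, 1, 0, 0, 1)

Repeated division by 2 gives the digits low-to-high: 1274 = 1·2^1 + 1·2^3 + 1·2^4 + 1·2^5 + 1·2^6 + 1·2^7 + 1·2^10. Digit sequence: (0, 1, 0, 1, 1, 1, 1, 1, 0, 0, 1).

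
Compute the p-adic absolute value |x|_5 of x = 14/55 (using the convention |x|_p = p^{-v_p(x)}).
|14/55|_5 = 5

Step 1 — compute v_5(x) by factoring powers of 5 out of the numerator and denominator: v_5(14/55) = -1. Step 2 — apply |x|_p = p^{-v_p(x)} = 5^{1} = 5.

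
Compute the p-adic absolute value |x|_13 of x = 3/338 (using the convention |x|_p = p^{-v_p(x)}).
|3/338|_13 = 169

Step 1 — compute v_13(x) by factoring powers of 13 out of the numerator and denominator: v_13(3/338) = -2. Step 2 — apply |x|_p = p^{-v_p(x)} = 13^{2} = 169.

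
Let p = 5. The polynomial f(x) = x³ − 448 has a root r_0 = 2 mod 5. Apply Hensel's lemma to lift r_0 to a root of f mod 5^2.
r_1 = 22 (mod 25)

Hensel: r_{i+1} = r_i − f(r_i)/f′(r_i) mod 5^{i+2}, where f′(x) = 3x². Iterate:
  r_0 = 2 (mod 5)
  r_1 = 22 (mod 25)
Final: r = 22 with f(r) ≡ 0 mod 5^2.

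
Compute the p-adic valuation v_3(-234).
v_3(-234) = 2

v_3(n) is the largest exponent k such that 3^k divides n. Factor out: -234 = -3^2 · 26. (Sign doesn't affect v_p.) So v_3(-234) = 2.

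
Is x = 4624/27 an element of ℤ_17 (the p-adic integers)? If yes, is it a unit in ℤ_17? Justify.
x ∈ ℤ_17 but not a unit; v_17(x) = 2 > 0

ℤ_17 = {x ∈ ℚ_17 : v_17(x) ≥ 0} and ℤ_17^× = {x ∈ ℤ_17 : v_17(x) = 0}. Here v_17(4624/27) = v_17(num) − v_17(den) = 2; compare against these criteria.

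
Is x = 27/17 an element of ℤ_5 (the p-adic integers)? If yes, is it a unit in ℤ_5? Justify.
x ∈ ℤ_5^× (unit); v_5(x) = 0

ℤ_5 = {x ∈ ℚ_5 : v_5(x) ≥ 0} and ℤ_5^× = {x ∈ ℤ_5 : v_5(x) = 0}. Here v_5(27/17) = v_5(num) − v_5(den) = 0; compare against these criteria.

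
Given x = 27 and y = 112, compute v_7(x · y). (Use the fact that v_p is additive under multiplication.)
v_7(3024) = 1

v_p(x) = 0 (factor: 27 = 7^0 · 27); v_p(y) = 1 (factor: 112 = 7^1 · 16). Additivity: v_p(xy) = v_p(x) + v_p(y) = 0 + 1 = 1. (Direct check: xy = 3024 = 7^1 · (432).)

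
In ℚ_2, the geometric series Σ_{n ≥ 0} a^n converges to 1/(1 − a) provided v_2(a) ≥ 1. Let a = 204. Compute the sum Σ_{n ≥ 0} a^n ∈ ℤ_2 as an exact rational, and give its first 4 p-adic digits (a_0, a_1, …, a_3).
Σ a^n = 1/(1 − a) = -1/203;  first 4 digits = (1, 0, 1, 1)

v_2(a) = 2 ≥ 1, so the series converges in ℤ_2 to 1/(1 − a) = 1/(1 − 204) = -1/203. Expand this rational in ℤ_2: compute digits iteratively via d_i = x_i mod 2, x_{i+1} = (x_i − d_i)/2. The first 4 digits are (1, 0, 1, 1).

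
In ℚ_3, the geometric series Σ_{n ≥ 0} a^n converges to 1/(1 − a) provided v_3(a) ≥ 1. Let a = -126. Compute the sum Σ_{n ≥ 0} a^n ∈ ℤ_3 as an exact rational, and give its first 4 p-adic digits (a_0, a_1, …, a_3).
Σ a^n = 1/(1 − a) = 1/127;  first 4 digits = (1, 0, 1, 1)

v_3(a) = 2 ≥ 1, so the series converges in ℤ_3 to 1/(1 − a) = 1/(1 − (-126)) = 1/127. Expand this rational in ℤ_3: compute digits iteratively via d_i = x_i mod 3, x_{i+1} = (x_i − d_i)/3. The first 4 digits are (1, 0, 1, 1).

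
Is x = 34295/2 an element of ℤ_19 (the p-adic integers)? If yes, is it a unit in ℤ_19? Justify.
x ∈ ℤ_19 but not a unit; v_19(x) = 3 > 0

ℤ_19 = {x ∈ ℚ_19 : v_19(x) ≥ 0} and ℤ_19^× = {x ∈ ℤ_19 : v_19(x) = 0}. Here v_19(34295/2) = v_19(num) − v_19(den) = 3; compare against these criteria.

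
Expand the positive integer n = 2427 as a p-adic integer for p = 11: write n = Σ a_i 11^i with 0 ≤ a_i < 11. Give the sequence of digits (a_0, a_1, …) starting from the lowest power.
(a_0, a_1, …) = (7, 0, 9, 1)

Repeated division by 11 gives the digits low-to-high: 2427 = 7 + 9·11^2 + 1·11^3. Digit sequence: (7, 0, 9, 1).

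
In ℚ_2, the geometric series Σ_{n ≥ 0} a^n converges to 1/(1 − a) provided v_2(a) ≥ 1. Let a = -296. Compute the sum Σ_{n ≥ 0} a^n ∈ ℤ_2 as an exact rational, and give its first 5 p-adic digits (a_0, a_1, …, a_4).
Σ a^n = 1/(1 − a) = 1/297;  first 5 digits = (1, 0, 0, 1, 1)

v_2(a) = 3 ≥ 1, so the series converges in ℤ_2 to 1/(1 − a) = 1/(1 − (-296)) = 1/297. Expand this rational in ℤ_2: compute digits iteratively via d_i = x_i mod 2, x_{i+1} = (x_i − d_i)/2. The first 5 digits are (1, 0, 0, 1, 1).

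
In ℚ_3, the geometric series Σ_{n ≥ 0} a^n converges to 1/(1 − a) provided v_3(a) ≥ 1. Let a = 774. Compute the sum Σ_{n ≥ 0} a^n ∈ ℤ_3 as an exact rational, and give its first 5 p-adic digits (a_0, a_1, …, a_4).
Σ a^n = 1/(1 − a) = -1/773;  first 5 digits = (1, 0, 2, 1, 1)

v_3(a) = 2 ≥ 1, so the series converges in ℤ_3 to 1/(1 − a) = 1/(1 − 774) = -1/773. Expand this rational in ℤ_3: compute digits iteratively via d_i = x_i mod 3, x_{i+1} = (x_i − d_i)/3. The first 5 digits are (1, 0, 2, 1, 1).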